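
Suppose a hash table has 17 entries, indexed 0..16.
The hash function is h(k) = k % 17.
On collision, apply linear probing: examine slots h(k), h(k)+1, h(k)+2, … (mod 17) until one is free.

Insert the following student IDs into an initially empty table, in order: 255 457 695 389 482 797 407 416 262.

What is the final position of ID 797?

2

255 hashes to 0; slot 0 is free => place at 0.
457 hashes to 15; slot 15 is free => place at 15.
695 hashes to 15; 15 taken => place at 16.
389 hashes to 15; 15,16,0 taken => place at 1.
482 hashes to 6; slot 6 is free => place at 6.
797 hashes to 15; 15,16,0,1 taken => place at 2.
407 hashes to 16; 16,0,1,2 taken => place at 3.
416 hashes to 8; slot 8 is free => place at 8.
262 hashes to 7; slot 7 is free => place at 7.
Table: [255, 389, 797, 407, _, _, 482, 262, 416, _, _, _, _, _, _, 457, 695]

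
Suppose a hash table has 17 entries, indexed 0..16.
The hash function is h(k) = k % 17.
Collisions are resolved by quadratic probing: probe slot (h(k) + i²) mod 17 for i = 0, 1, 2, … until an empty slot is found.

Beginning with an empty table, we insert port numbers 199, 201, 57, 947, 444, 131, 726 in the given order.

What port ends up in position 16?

199 hashes to 12; slot 12 is free => place at 12.
201 hashes to 14; slot 14 is free => place at 14.
57 hashes to 6; slot 6 is free => place at 6.
947 hashes to 12; 12 taken => place at 13.
444 hashes to 2; slot 2 is free => place at 2.
131 hashes to 12; 12,13 taken => place at 16.
726 hashes to 12; 12,13,16 taken => place at 4.
Table: [—, —, 444, —, 726, —, 57, —, —, —, —, —, 199, 947, 201, —, 131]

131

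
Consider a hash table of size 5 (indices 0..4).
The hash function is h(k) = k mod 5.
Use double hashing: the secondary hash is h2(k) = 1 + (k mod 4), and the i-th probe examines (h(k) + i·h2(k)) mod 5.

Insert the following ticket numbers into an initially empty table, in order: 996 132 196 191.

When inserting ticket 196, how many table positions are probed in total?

996 hashes to 1; slot 1 is free -> place at 1.
132 hashes to 2; slot 2 is free -> place at 2.
196 hashes to 1, h2=1; 1,2 taken -> place at 3.
191 hashes to 1, h2=4; 1 taken -> place at 0.
Table: [191, 996, 132, 196, ∅]

3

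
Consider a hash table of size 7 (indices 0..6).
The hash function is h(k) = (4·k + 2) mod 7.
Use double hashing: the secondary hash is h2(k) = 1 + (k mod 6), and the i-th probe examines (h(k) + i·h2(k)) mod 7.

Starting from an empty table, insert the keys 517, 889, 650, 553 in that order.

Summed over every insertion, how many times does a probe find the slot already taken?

2

517: h=5 => slot 5
889: h=2 => slot 2
650: h=5, h2=3, probe 5,1 => slot 1
553: h=2, h2=2, probe 2,4 => slot 4
Table: [_, 650, 889, _, 553, 517, _]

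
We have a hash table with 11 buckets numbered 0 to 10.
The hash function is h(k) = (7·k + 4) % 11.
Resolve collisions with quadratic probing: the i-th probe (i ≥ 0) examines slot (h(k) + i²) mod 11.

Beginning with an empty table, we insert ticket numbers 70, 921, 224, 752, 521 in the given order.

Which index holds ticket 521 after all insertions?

70: h=10 -> slot 10
921: h=5 -> slot 5
224: h=10, probe 10,0 -> slot 0
752: h=10, probe 10,0,3 -> slot 3
521: h=10, probe 10,0,3,8 -> slot 8
Table: [224, —, —, 752, —, 921, —, —, 521, —, 70]

8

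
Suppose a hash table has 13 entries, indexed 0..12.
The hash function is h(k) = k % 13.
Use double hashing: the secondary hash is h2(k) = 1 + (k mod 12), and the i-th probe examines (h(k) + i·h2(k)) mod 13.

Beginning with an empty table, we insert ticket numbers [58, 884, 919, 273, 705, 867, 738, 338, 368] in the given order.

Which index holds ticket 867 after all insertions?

Insert 58: h=6, slot 6 empty → index 6.
Insert 884: h=0, slot 0 empty → index 0.
Insert 919: h=9, slot 9 empty → index 9.
Insert 273: h=0, h2=10, slot 0 occupied → index 10.
Insert 705: h=3, slot 3 empty → index 3.
Insert 867: h=9, h2=4, slots 9,0 occupied → index 4.
Insert 738: h=10, h2=7, slots 10,4 occupied → index 11.
Insert 338: h=0, h2=3, slots 0,3,6,9 occupied → index 12.
Insert 368: h=4, h2=9, slots 4,0,9 occupied → index 5.
Table: [884, —, —, 705, 867, 368, 58, —, —, 919, 273, 738, 338]

4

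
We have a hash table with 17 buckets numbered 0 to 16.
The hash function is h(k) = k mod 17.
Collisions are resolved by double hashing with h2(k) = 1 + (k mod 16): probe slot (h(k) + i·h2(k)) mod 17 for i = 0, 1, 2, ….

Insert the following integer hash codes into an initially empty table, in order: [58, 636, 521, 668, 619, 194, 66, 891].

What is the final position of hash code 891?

58: h=7 -> slot 7
636: h=7, h2=13, probe 7,3 -> slot 3
521: h=11 -> slot 11
668: h=5 -> slot 5
619: h=7, h2=12, probe 7,2 -> slot 2
194: h=7, h2=3, probe 7,10 -> slot 10
66: h=15 -> slot 15
891: h=7, h2=12, probe 7,2,14 -> slot 14
Table: [_, _, 619, 636, _, 668, _, 58, _, _, 194, 521, _, _, 891, 66, _]

14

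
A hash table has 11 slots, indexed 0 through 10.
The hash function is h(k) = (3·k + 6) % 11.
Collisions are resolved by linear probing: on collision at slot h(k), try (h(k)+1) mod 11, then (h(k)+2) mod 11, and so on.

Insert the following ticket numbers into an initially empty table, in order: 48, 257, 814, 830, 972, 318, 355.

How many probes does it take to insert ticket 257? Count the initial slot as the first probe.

Insert 48: h=7, slot 7 empty -> index 7.
Insert 257: h=7, slot 7 occupied -> index 8.
Insert 814: h=6, slot 6 empty -> index 6.
Insert 830: h=10, slot 10 empty -> index 10.
Insert 972: h=7, slots 7,8 occupied -> index 9.
Insert 318: h=3, slot 3 empty -> index 3.
Insert 355: h=4, slot 4 empty -> index 4.
Table: [., ., ., 318, 355, ., 814, 48, 257, 972, 830]

2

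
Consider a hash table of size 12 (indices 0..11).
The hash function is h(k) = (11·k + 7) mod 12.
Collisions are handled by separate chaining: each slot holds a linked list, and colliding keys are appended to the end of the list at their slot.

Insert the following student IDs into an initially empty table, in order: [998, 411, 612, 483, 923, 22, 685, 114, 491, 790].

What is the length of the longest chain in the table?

2

998 -> bucket 5
411 -> bucket 4
612 -> bucket 7
483 -> bucket 4 (collision)
923 -> bucket 8
22 -> bucket 9
685 -> bucket 6
114 -> bucket 1
491 -> bucket 8 (collision)
790 -> bucket 9 (collision)
Final buckets:
0: .
1: 114
2: .
3: .
4: 411 -> 483
5: 998
6: 685
7: 612
8: 923 -> 491
9: 22 -> 790
10: .
11: .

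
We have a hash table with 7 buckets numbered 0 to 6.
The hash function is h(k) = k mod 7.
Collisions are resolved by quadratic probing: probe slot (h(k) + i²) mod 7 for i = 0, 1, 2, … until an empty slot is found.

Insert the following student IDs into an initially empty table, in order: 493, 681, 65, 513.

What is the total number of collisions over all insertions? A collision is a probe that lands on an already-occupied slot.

5

493 hashes to 3; slot 3 is free => place at 3.
681 hashes to 2; slot 2 is free => place at 2.
65 hashes to 2; 2,3 taken => place at 6.
513 hashes to 2; 2,3,6 taken => place at 4.
Table: [_, _, 681, 493, 513, _, 65]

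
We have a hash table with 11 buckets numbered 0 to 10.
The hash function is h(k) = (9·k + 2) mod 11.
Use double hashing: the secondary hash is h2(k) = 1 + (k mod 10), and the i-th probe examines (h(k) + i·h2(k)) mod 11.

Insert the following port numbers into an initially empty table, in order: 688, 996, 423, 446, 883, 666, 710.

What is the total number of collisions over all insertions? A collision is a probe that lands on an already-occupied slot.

7

688 hashes to 1; slot 1 is free => place at 1.
996 hashes to 1, h2=7; 1 taken => place at 8.
423 hashes to 3; slot 3 is free => place at 3.
446 hashes to 1, h2=7; 1,8 taken => place at 4.
883 hashes to 7; slot 7 is free => place at 7.
666 hashes to 1, h2=7; 1,8,4 taken => place at 0.
710 hashes to 1, h2=1; 1 taken => place at 2.
Table: [666, 688, 710, 423, 446, ∅, ∅, 883, 996, ∅, ∅]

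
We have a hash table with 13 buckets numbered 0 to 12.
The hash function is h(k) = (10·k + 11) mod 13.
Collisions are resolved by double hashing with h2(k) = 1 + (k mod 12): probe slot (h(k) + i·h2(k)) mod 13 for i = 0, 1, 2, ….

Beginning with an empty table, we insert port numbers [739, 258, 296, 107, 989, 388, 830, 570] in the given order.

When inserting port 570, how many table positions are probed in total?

739: h=4 -> slot 4
258: h=4, h2=7, probe 4,11 -> slot 11
296: h=7 -> slot 7
107: h=2 -> slot 2
989: h=8 -> slot 8
388: h=4, h2=5, probe 4,9 -> slot 9
830: h=4, h2=3, probe 4,7,10 -> slot 10
570: h=4, h2=7, probe 4,11,5 -> slot 5
Table: [—, —, 107, —, 739, 570, —, 296, 989, 388, 830, 258, —]

3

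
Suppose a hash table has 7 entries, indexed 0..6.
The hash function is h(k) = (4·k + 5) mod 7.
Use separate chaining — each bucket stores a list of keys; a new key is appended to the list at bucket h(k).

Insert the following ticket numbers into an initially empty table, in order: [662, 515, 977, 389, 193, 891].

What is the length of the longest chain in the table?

5

662 -> bucket 0
515 -> bucket 0 (collision)
977 -> bucket 0 (collision)
389 -> bucket 0 (collision)
193 -> bucket 0 (collision)
891 -> bucket 6
Final buckets:
0: 662 -> 515 -> 977 -> 389 -> 193
1: .
2: .
3: .
4: .
5: .
6: 891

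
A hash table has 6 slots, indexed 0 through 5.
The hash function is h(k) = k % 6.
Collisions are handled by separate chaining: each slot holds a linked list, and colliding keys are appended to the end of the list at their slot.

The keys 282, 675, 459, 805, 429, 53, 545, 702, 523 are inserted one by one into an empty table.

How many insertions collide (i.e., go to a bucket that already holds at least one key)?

5

Insert 282: h=0, bucket 0 empty -> new chain.
Insert 675: h=3, bucket 3 empty -> new chain.
Insert 459: h=3, bucket 3 nonempty -> append to chain.
Insert 805: h=1, bucket 1 empty -> new chain.
Insert 429: h=3, bucket 3 nonempty -> append to chain.
Insert 53: h=5, bucket 5 empty -> new chain.
Insert 545: h=5, bucket 5 nonempty -> append to chain.
Insert 702: h=0, bucket 0 nonempty -> append to chain.
Insert 523: h=1, bucket 1 nonempty -> append to chain.
Final buckets:
0: 282 -> 702
1: 805 -> 523
2: _
3: 675 -> 459 -> 429
4: _
5: 53 -> 545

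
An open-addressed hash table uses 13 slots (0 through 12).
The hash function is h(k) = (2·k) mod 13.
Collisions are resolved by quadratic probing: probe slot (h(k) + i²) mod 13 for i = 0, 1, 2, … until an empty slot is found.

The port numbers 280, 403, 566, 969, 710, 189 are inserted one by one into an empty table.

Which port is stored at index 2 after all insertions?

280: h=1 -> slot 1
403: h=0 -> slot 0
566: h=1, probe 1,2 -> slot 2
969: h=1, probe 1,2,5 -> slot 5
710: h=3 -> slot 3
189: h=1, probe 1,2,5,10 -> slot 10
Table: [403, 280, 566, 710, ∅, 969, ∅, ∅, ∅, ∅, 189, ∅, ∅]

566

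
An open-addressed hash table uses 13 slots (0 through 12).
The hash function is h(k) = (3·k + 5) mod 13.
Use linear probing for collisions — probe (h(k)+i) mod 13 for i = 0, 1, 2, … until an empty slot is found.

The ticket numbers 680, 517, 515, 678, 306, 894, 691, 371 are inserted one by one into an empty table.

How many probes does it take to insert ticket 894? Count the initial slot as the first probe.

680 hashes to 4; slot 4 is free → place at 4.
517 hashes to 9; slot 9 is free → place at 9.
515 hashes to 3; slot 3 is free → place at 3.
678 hashes to 11; slot 11 is free → place at 11.
306 hashes to 0; slot 0 is free → place at 0.
894 hashes to 9; 9 taken → place at 10.
691 hashes to 11; 11 taken → place at 12.
371 hashes to 0; 0 taken → place at 1.
Table: [306, 371, —, 515, 680, —, —, —, —, 517, 894, 678, 691]

2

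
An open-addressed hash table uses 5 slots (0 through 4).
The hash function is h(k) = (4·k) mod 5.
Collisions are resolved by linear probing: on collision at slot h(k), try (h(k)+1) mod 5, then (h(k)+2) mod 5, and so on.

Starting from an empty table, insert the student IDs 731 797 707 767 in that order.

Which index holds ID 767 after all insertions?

Insert 731: h=4, slot 4 empty -> index 4.
Insert 797: h=3, slot 3 empty -> index 3.
Insert 707: h=3, slots 3,4 occupied -> index 0.
Insert 767: h=3, slots 3,4,0 occupied -> index 1.
Table: [707, 767, ∅, 797, 731]

1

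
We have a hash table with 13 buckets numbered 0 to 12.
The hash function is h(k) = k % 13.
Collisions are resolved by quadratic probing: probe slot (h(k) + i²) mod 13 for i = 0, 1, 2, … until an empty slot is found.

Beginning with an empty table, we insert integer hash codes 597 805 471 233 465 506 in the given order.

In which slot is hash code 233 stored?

597 hashes to 12; slot 12 is free => place at 12.
805 hashes to 12; 12 taken => place at 0.
471 hashes to 3; slot 3 is free => place at 3.
233 hashes to 12; 12,0,3 taken => place at 8.
465 hashes to 10; slot 10 is free => place at 10.
506 hashes to 12; 12,0,3,8 taken => place at 2.
Table: [805, —, 506, 471, —, —, —, —, 233, —, 465, —, 597]

8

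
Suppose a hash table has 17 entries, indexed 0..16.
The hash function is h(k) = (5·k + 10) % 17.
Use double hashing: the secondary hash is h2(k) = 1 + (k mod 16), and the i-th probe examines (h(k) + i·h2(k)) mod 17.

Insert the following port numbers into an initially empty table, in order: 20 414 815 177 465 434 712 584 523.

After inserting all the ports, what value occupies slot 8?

20 hashes to 8; slot 8 is free => place at 8.
414 hashes to 6; slot 6 is free => place at 6.
815 hashes to 5; slot 5 is free => place at 5.
177 hashes to 11; slot 11 is free => place at 11.
465 hashes to 6, h2=2; 6,8 taken => place at 10.
434 hashes to 4; slot 4 is free => place at 4.
712 hashes to 0; slot 0 is free => place at 0.
584 hashes to 6, h2=9; 6 taken => place at 15.
523 hashes to 7; slot 7 is free => place at 7.
Table: [712, ∅, ∅, ∅, 434, 815, 414, 523, 20, ∅, 465, 177, ∅, ∅, ∅, 584, ∅]

20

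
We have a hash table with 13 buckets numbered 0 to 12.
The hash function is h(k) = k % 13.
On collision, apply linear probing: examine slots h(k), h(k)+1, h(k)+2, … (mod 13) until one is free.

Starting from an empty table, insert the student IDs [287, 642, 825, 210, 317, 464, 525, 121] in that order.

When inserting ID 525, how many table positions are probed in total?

287 hashes to 1; slot 1 is free → place at 1.
642 hashes to 5; slot 5 is free → place at 5.
825 hashes to 6; slot 6 is free → place at 6.
210 hashes to 2; slot 2 is free → place at 2.
317 hashes to 5; 5,6 taken → place at 7.
464 hashes to 9; slot 9 is free → place at 9.
525 hashes to 5; 5,6,7 taken → place at 8.
121 hashes to 4; slot 4 is free → place at 4.
Table: [-, 287, 210, -, 121, 642, 825, 317, 525, 464, -, -, -]

4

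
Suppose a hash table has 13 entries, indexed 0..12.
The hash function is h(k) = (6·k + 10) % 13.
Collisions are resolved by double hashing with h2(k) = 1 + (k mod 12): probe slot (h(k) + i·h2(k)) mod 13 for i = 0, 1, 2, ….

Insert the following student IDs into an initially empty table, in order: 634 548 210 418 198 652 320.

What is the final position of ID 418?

7

Insert 634: h=5, slot 5 empty -> index 5.
Insert 548: h=9, slot 9 empty -> index 9.
Insert 210: h=9, h2=7, slot 9 occupied -> index 3.
Insert 418: h=9, h2=11, slot 9 occupied -> index 7.
Insert 198: h=2, slot 2 empty -> index 2.
Insert 652: h=9, h2=5, slot 9 occupied -> index 1.
Insert 320: h=6, slot 6 empty -> index 6.
Table: [., 652, 198, 210, ., 634, 320, 418, ., 548, ., ., .]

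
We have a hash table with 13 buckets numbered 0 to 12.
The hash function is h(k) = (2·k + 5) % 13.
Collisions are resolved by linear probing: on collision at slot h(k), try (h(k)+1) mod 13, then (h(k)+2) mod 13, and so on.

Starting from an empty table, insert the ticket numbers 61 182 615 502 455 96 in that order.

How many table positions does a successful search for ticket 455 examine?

61: h=10 -> slot 10
182: h=5 -> slot 5
615: h=0 -> slot 0
502: h=8 -> slot 8
455: h=5, probe 5,6 -> slot 6
96: h=2 -> slot 2
Table: [615, ., 96, ., ., 182, 455, ., 502, ., 61, ., .]
Lookup 455: h=5, probe 5,6 → found at 6.

2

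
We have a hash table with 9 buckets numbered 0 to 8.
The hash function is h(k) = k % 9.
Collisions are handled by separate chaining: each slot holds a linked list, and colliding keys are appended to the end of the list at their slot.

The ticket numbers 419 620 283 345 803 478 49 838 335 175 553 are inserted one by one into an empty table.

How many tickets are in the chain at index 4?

Insert 419: h=5, bucket 5 empty -> new chain.
Insert 620: h=8, bucket 8 empty -> new chain.
Insert 283: h=4, bucket 4 empty -> new chain.
Insert 345: h=3, bucket 3 empty -> new chain.
Insert 803: h=2, bucket 2 empty -> new chain.
Insert 478: h=1, bucket 1 empty -> new chain.
Insert 49: h=4, bucket 4 nonempty -> append to chain.
Insert 838: h=1, bucket 1 nonempty -> append to chain.
Insert 335: h=2, bucket 2 nonempty -> append to chain.
Insert 175: h=4, bucket 4 nonempty -> append to chain.
Insert 553: h=4, bucket 4 nonempty -> append to chain.
Final buckets:
0: -
1: 478 -> 838
2: 803 -> 335
3: 345
4: 283 -> 49 -> 175 -> 553
5: 419
6: -
7: -
8: 620

4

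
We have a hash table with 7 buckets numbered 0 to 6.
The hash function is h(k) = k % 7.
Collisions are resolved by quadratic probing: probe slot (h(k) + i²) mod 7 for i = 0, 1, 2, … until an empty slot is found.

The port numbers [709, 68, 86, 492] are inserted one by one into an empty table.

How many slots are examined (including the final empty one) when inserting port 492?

3

709: h=2 => slot 2
68: h=5 => slot 5
86: h=2, probe 2,3 => slot 3
492: h=2, probe 2,3,6 => slot 6
Table: [_, _, 709, 86, _, 68, 492]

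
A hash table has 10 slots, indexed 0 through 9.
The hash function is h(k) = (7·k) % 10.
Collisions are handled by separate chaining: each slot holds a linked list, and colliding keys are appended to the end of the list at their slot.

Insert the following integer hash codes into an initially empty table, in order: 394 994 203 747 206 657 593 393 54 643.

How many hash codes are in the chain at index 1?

4

394 -> bucket 8
994 -> bucket 8 (collision)
203 -> bucket 1
747 -> bucket 9
206 -> bucket 2
657 -> bucket 9 (collision)
593 -> bucket 1 (collision)
393 -> bucket 1 (collision)
54 -> bucket 8 (collision)
643 -> bucket 1 (collision)
Final buckets:
0: —
1: 203 -> 593 -> 393 -> 643
2: 206
3: —
4: —
5: —
6: —
7: —
8: 394 -> 994 -> 54
9: 747 -> 657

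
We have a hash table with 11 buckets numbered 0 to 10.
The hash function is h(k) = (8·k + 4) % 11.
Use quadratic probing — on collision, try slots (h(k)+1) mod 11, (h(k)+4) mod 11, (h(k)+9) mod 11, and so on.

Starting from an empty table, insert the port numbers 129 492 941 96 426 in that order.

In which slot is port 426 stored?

0

Insert 129: h=2, slot 2 empty -> index 2.
Insert 492: h=2, slot 2 occupied -> index 3.
Insert 941: h=8, slot 8 empty -> index 8.
Insert 96: h=2, slots 2,3 occupied -> index 6.
Insert 426: h=2, slots 2,3,6 occupied -> index 0.
Table: [426, —, 129, 492, —, —, 96, —, 941, —, —]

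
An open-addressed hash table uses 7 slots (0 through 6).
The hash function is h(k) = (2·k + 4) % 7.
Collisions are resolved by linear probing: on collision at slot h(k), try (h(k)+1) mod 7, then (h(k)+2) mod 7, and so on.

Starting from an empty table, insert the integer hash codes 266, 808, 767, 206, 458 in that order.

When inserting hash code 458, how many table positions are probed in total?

266: h=4 -> slot 4
808: h=3 -> slot 3
767: h=5 -> slot 5
206: h=3, probe 3,4,5,6 -> slot 6
458: h=3, probe 3,4,5,6,0 -> slot 0
Table: [458, -, -, 808, 266, 767, 206]

5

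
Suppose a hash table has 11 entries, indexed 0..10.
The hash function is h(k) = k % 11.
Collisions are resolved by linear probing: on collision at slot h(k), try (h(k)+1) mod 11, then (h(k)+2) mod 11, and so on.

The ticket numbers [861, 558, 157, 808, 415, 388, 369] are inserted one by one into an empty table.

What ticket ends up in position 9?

861: h=3 => slot 3
558: h=8 => slot 8
157: h=3, probe 3,4 => slot 4
808: h=5 => slot 5
415: h=8, probe 8,9 => slot 9
388: h=3, probe 3,4,5,6 => slot 6
369: h=6, probe 6,7 => slot 7
Table: [_, _, _, 861, 157, 808, 388, 369, 558, 415, _]

415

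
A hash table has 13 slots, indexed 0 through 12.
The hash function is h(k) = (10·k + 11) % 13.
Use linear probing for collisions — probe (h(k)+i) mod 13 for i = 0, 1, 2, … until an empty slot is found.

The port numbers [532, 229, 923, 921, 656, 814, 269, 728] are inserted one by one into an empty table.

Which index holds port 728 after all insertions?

12

532: h=1 → slot 1
229: h=0 → slot 0
923: h=11 → slot 11
921: h=4 → slot 4
656: h=6 → slot 6
814: h=0, probe 0,1,2 → slot 2
269: h=10 → slot 10
728: h=11, probe 11,12 → slot 12
Table: [229, 532, 814, ., 921, ., 656, ., ., ., 269, 923, 728]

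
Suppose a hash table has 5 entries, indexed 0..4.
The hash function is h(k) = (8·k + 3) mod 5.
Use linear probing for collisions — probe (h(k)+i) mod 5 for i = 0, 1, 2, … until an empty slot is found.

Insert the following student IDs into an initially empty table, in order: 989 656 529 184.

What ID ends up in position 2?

989: h=0 => slot 0
656: h=1 => slot 1
529: h=0, probe 0,1,2 => slot 2
184: h=0, probe 0,1,2,3 => slot 3
Table: [989, 656, 529, 184, -]

529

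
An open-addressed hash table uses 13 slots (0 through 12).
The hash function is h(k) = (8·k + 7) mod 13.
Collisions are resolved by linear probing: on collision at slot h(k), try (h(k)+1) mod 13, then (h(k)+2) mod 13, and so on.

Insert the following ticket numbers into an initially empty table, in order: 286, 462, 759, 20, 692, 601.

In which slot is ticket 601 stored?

286 hashes to 7; slot 7 is free -> place at 7.
462 hashes to 11; slot 11 is free -> place at 11.
759 hashes to 8; slot 8 is free -> place at 8.
20 hashes to 11; 11 taken -> place at 12.
692 hashes to 5; slot 5 is free -> place at 5.
601 hashes to 5; 5 taken -> place at 6.
Table: [∅, ∅, ∅, ∅, ∅, 692, 601, 286, 759, ∅, ∅, 462, 20]

6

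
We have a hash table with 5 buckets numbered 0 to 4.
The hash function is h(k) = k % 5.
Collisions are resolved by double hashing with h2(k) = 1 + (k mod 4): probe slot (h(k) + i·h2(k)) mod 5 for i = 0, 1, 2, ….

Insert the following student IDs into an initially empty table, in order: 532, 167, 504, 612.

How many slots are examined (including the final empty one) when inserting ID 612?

Insert 532: h=2, slot 2 empty => index 2.
Insert 167: h=2, h2=4, slot 2 occupied => index 1.
Insert 504: h=4, slot 4 empty => index 4.
Insert 612: h=2, h2=1, slot 2 occupied => index 3.
Table: [—, 167, 532, 612, 504]

2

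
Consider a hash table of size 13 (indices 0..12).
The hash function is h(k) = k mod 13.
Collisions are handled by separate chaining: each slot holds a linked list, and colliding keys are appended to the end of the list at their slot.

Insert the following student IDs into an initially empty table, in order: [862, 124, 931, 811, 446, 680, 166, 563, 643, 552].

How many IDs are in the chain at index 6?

Insert 862: h=4, bucket 4 empty → new chain.
Insert 124: h=7, bucket 7 empty → new chain.
Insert 931: h=8, bucket 8 empty → new chain.
Insert 811: h=5, bucket 5 empty → new chain.
Insert 446: h=4, bucket 4 nonempty → append to chain.
Insert 680: h=4, bucket 4 nonempty → append to chain.
Insert 166: h=10, bucket 10 empty → new chain.
Insert 563: h=4, bucket 4 nonempty → append to chain.
Insert 643: h=6, bucket 6 empty → new chain.
Insert 552: h=6, bucket 6 nonempty → append to chain.
Final buckets:
0: —
1: —
2: —
3: —
4: 862 -> 446 -> 680 -> 563
5: 811
6: 643 -> 552
7: 124
8: 931
9: —
10: 166
11: —
12: —

2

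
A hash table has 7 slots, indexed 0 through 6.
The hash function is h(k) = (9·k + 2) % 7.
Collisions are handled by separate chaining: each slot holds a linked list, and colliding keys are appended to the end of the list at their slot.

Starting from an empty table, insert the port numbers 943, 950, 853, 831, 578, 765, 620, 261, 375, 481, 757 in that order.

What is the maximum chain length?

Insert 943: h=5, bucket 5 empty → new chain.
Insert 950: h=5, bucket 5 nonempty → append to chain.
Insert 853: h=0, bucket 0 empty → new chain.
Insert 831: h=5, bucket 5 nonempty → append to chain.
Insert 578: h=3, bucket 3 empty → new chain.
Insert 765: h=6, bucket 6 empty → new chain.
Insert 620: h=3, bucket 3 nonempty → append to chain.
Insert 261: h=6, bucket 6 nonempty → append to chain.
Insert 375: h=3, bucket 3 nonempty → append to chain.
Insert 481: h=5, bucket 5 nonempty → append to chain.
Insert 757: h=4, bucket 4 empty → new chain.
Final buckets:
0: 853
1: _
2: _
3: 578 -> 620 -> 375
4: 757
5: 943 -> 950 -> 831 -> 481
6: 765 -> 261

4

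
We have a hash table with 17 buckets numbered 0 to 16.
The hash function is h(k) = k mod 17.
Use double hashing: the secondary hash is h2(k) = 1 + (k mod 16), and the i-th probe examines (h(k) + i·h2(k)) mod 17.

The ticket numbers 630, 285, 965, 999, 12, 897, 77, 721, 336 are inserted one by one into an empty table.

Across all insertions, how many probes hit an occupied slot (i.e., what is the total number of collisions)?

4

630 hashes to 1; slot 1 is free -> place at 1.
285 hashes to 13; slot 13 is free -> place at 13.
965 hashes to 13, h2=6; 13 taken -> place at 2.
999 hashes to 13, h2=8; 13 taken -> place at 4.
12 hashes to 12; slot 12 is free -> place at 12.
897 hashes to 13, h2=2; 13 taken -> place at 15.
77 hashes to 9; slot 9 is free -> place at 9.
721 hashes to 7; slot 7 is free -> place at 7.
336 hashes to 13, h2=1; 13 taken -> place at 14.
Table: [—, 630, 965, —, 999, —, —, 721, —, 77, —, —, 12, 285, 336, 897, —]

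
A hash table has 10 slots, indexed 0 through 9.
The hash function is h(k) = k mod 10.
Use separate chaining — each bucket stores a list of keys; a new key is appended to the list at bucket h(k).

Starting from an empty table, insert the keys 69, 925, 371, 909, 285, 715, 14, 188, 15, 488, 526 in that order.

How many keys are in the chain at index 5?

69 → bucket 9
925 → bucket 5
371 → bucket 1
909 → bucket 9 (collision)
285 → bucket 5 (collision)
715 → bucket 5 (collision)
14 → bucket 4
188 → bucket 8
15 → bucket 5 (collision)
488 → bucket 8 (collision)
526 → bucket 6
Final buckets:
0: _
1: 371
2: _
3: _
4: 14
5: 925 -> 285 -> 715 -> 15
6: 526
7: _
8: 188 -> 488
9: 69 -> 909

4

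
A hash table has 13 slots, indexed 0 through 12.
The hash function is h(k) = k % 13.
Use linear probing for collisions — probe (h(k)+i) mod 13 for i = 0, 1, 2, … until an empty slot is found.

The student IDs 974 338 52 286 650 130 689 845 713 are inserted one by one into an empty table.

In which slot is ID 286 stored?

Insert 974: h=12, slot 12 empty -> index 12.
Insert 338: h=0, slot 0 empty -> index 0.
Insert 52: h=0, slot 0 occupied -> index 1.
Insert 286: h=0, slots 0,1 occupied -> index 2.
Insert 650: h=0, slots 0,1,2 occupied -> index 3.
Insert 130: h=0, slots 0,1,2,3 occupied -> index 4.
Insert 689: h=0, slots 0,1,2,3,4 occupied -> index 5.
Insert 845: h=0, slots 0,1,2,3,4,5 occupied -> index 6.
Insert 713: h=11, slot 11 empty -> index 11.
Table: [338, 52, 286, 650, 130, 689, 845, ∅, ∅, ∅, ∅, 713, 974]

2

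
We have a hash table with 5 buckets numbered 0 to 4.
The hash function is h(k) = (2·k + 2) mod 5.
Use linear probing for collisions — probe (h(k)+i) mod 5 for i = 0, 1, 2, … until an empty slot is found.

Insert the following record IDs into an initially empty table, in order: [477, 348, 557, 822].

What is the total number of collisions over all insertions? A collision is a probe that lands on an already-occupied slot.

4

477 hashes to 1; slot 1 is free -> place at 1.
348 hashes to 3; slot 3 is free -> place at 3.
557 hashes to 1; 1 taken -> place at 2.
822 hashes to 1; 1,2,3 taken -> place at 4.
Table: [_, 477, 557, 348, 822]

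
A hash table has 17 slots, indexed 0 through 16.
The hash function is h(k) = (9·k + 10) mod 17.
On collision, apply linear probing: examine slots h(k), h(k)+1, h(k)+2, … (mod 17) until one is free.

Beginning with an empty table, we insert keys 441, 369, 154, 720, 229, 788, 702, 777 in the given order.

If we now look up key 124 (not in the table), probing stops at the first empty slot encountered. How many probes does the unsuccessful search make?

2

Insert 441: h=1, slot 1 empty -> index 1.
Insert 369: h=16, slot 16 empty -> index 16.
Insert 154: h=2, slot 2 empty -> index 2.
Insert 720: h=13, slot 13 empty -> index 13.
Insert 229: h=14, slot 14 empty -> index 14.
Insert 788: h=13, slots 13,14 occupied -> index 15.
Insert 702: h=4, slot 4 empty -> index 4.
Insert 777: h=16, slot 16 occupied -> index 0.
Table: [777, 441, 154, _, 702, _, _, _, _, _, _, _, _, 720, 229, 788, 369]
Lookup 124: h=4, probe 4,5 → slot 5 empty, not found.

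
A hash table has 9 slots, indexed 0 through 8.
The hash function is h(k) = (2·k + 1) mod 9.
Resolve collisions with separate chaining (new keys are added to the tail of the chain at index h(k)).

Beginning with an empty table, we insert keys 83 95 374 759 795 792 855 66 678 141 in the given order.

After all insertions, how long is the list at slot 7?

Insert 83: h=5, bucket 5 empty → new chain.
Insert 95: h=2, bucket 2 empty → new chain.
Insert 374: h=2, bucket 2 nonempty → append to chain.
Insert 759: h=7, bucket 7 empty → new chain.
Insert 795: h=7, bucket 7 nonempty → append to chain.
Insert 792: h=1, bucket 1 empty → new chain.
Insert 855: h=1, bucket 1 nonempty → append to chain.
Insert 66: h=7, bucket 7 nonempty → append to chain.
Insert 678: h=7, bucket 7 nonempty → append to chain.
Insert 141: h=4, bucket 4 empty → new chain.
Final buckets:
0: ∅
1: 792 -> 855
2: 95 -> 374
3: ∅
4: 141
5: 83
6: ∅
7: 759 -> 795 -> 66 -> 678
8: ∅

4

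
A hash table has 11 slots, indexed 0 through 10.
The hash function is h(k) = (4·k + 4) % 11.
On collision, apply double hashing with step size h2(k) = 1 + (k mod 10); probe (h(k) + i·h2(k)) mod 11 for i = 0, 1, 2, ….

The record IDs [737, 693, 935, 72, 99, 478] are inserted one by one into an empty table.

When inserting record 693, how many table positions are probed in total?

737: h=4 => slot 4
693: h=4, h2=4, probe 4,8 => slot 8
935: h=4, h2=6, probe 4,10 => slot 10
72: h=6 => slot 6
99: h=4, h2=10, probe 4,3 => slot 3
478: h=2 => slot 2
Table: [∅, ∅, 478, 99, 737, ∅, 72, ∅, 693, ∅, 935]

2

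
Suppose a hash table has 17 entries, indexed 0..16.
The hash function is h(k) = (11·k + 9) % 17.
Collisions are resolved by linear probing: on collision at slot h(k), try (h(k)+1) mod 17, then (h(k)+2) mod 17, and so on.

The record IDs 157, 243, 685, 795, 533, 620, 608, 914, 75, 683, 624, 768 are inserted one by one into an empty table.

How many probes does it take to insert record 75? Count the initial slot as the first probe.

3

Insert 157: h=2, slot 2 empty → index 2.
Insert 243: h=13, slot 13 empty → index 13.
Insert 685: h=13, slot 13 occupied → index 14.
Insert 795: h=16, slot 16 empty → index 16.
Insert 533: h=7, slot 7 empty → index 7.
Insert 620: h=12, slot 12 empty → index 12.
Insert 608: h=16, slot 16 occupied → index 0.
Insert 914: h=16, slots 16,0 occupied → index 1.
Insert 75: h=1, slots 1,2 occupied → index 3.
Insert 683: h=8, slot 8 empty → index 8.
Insert 624: h=5, slot 5 empty → index 5.
Insert 768: h=8, slot 8 occupied → index 9.
Table: [608, 914, 157, 75, ., 624, ., 533, 683, 768, ., ., 620, 243, 685, ., 795]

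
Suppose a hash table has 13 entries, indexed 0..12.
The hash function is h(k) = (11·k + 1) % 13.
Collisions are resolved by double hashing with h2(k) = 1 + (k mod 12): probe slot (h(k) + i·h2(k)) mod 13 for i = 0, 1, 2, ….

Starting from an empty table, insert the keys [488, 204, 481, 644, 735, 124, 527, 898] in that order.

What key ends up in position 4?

735

488 hashes to 0; slot 0 is free → place at 0.
204 hashes to 9; slot 9 is free → place at 9.
481 hashes to 1; slot 1 is free → place at 1.
644 hashes to 0, h2=9; 0,9 taken → place at 5.
735 hashes to 0, h2=4; 0 taken → place at 4.
124 hashes to 0, h2=5; 0,5 taken → place at 10.
527 hashes to 0, h2=12; 0 taken → place at 12.
898 hashes to 12, h2=11; 12,10 taken → place at 8.
Table: [488, 481, -, -, 735, 644, -, -, 898, 204, 124, -, 527]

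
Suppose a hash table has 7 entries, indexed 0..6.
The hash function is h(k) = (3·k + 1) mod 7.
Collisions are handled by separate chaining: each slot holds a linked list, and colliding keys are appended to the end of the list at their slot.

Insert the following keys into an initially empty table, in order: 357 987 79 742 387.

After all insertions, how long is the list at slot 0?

2

357 → bucket 1
987 → bucket 1 (collision)
79 → bucket 0
742 → bucket 1 (collision)
387 → bucket 0 (collision)
Final buckets:
0: 79 -> 387
1: 357 -> 987 -> 742
2: ∅
3: ∅
4: ∅
5: ∅
6: ∅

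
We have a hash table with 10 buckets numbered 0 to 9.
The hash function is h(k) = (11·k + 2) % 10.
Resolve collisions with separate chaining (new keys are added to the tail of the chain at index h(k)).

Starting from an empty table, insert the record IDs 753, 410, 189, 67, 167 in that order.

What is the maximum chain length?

753 → bucket 5
410 → bucket 2
189 → bucket 1
67 → bucket 9
167 → bucket 9 (collision)
Final buckets:
0: ∅
1: 189
2: 410
3: ∅
4: ∅
5: 753
6: ∅
7: ∅
8: ∅
9: 67 -> 167

2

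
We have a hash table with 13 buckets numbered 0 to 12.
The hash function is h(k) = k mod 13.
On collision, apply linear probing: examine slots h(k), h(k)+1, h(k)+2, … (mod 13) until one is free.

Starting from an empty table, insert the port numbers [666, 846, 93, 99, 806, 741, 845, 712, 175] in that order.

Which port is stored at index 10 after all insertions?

Insert 666: h=3, slot 3 empty => index 3.
Insert 846: h=1, slot 1 empty => index 1.
Insert 93: h=2, slot 2 empty => index 2.
Insert 99: h=8, slot 8 empty => index 8.
Insert 806: h=0, slot 0 empty => index 0.
Insert 741: h=0, slots 0,1,2,3 occupied => index 4.
Insert 845: h=0, slots 0,1,2,3,4 occupied => index 5.
Insert 712: h=10, slot 10 empty => index 10.
Insert 175: h=6, slot 6 empty => index 6.
Table: [806, 846, 93, 666, 741, 845, 175, ., 99, ., 712, ., .]

712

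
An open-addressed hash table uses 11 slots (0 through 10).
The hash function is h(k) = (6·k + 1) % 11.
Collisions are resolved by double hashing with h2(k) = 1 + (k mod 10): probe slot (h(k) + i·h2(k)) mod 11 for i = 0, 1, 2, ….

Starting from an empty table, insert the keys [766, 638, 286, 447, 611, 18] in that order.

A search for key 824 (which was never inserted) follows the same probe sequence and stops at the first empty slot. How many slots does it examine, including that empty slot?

2

Insert 766: h=10, slot 10 empty → index 10.
Insert 638: h=1, slot 1 empty → index 1.
Insert 286: h=1, h2=7, slot 1 occupied → index 8.
Insert 447: h=10, h2=8, slot 10 occupied → index 7.
Insert 611: h=4, slot 4 empty → index 4.
Insert 18: h=10, h2=9, slots 10,8 occupied → index 6.
Table: [_, 638, _, _, 611, _, 18, 447, 286, _, 766]
Lookup 824: h=6, h2=5, probe 6,0 → slot 0 empty, not found.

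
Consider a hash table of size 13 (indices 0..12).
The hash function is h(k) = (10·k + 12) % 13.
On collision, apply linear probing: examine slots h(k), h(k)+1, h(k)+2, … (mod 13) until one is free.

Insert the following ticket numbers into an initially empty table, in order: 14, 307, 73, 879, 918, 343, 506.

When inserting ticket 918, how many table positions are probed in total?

14: h=9 → slot 9
307: h=1 → slot 1
73: h=1, probe 1,2 → slot 2
879: h=1, probe 1,2,3 → slot 3
918: h=1, probe 1,2,3,4 → slot 4
343: h=10 → slot 10
506: h=2, probe 2,3,4,5 → slot 5
Table: [∅, 307, 73, 879, 918, 506, ∅, ∅, ∅, 14, 343, ∅, ∅]

4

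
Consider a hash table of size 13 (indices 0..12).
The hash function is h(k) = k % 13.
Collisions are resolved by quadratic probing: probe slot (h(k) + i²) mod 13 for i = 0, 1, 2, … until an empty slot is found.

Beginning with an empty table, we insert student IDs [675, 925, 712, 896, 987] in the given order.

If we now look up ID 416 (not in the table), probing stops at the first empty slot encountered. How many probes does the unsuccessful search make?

2

675 hashes to 12; slot 12 is free -> place at 12.
925 hashes to 2; slot 2 is free -> place at 2.
712 hashes to 10; slot 10 is free -> place at 10.
896 hashes to 12; 12 taken -> place at 0.
987 hashes to 12; 12,0 taken -> place at 3.
Table: [896, -, 925, 987, -, -, -, -, -, -, 712, -, 675]
Lookup 416: h=0, probe 0,1 → slot 1 empty, not found.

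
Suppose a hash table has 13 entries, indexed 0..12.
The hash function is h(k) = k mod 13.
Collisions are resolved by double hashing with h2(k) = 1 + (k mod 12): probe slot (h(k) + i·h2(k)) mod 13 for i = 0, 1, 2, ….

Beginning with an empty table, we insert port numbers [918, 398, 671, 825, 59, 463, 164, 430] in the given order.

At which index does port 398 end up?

11

918: h=8 → slot 8
398: h=8, h2=3, probe 8,11 → slot 11
671: h=8, h2=12, probe 8,7 → slot 7
825: h=6 → slot 6
59: h=7, h2=12, probe 7,6,5 → slot 5
463: h=8, h2=8, probe 8,3 → slot 3
164: h=8, h2=9, probe 8,4 → slot 4
430: h=1 → slot 1
Table: [., 430, ., 463, 164, 59, 825, 671, 918, ., ., 398, .]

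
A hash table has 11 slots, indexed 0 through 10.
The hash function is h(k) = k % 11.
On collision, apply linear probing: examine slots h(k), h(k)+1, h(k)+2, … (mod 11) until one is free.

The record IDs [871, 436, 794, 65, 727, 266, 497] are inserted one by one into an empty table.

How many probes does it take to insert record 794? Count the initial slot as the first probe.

871 hashes to 2; slot 2 is free => place at 2.
436 hashes to 7; slot 7 is free => place at 7.
794 hashes to 2; 2 taken => place at 3.
65 hashes to 10; slot 10 is free => place at 10.
727 hashes to 1; slot 1 is free => place at 1.
266 hashes to 2; 2,3 taken => place at 4.
497 hashes to 2; 2,3,4 taken => place at 5.
Table: [_, 727, 871, 794, 266, 497, _, 436, _, _, 65]

2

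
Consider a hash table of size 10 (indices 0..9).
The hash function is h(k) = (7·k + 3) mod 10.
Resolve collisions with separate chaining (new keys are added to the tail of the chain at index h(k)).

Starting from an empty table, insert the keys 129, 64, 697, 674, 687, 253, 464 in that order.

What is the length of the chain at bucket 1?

3

129 → bucket 6
64 → bucket 1
697 → bucket 2
674 → bucket 1 (collision)
687 → bucket 2 (collision)
253 → bucket 4
464 → bucket 1 (collision)
Final buckets:
0: —
1: 64 -> 674 -> 464
2: 697 -> 687
3: —
4: 253
5: —
6: 129
7: —
8: —
9: —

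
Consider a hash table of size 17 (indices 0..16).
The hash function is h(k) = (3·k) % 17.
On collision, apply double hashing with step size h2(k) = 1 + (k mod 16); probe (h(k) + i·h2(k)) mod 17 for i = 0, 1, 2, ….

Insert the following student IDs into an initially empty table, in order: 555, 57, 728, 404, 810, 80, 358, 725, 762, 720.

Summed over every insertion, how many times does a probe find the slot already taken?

555 hashes to 16; slot 16 is free => place at 16.
57 hashes to 1; slot 1 is free => place at 1.
728 hashes to 8; slot 8 is free => place at 8.
404 hashes to 5; slot 5 is free => place at 5.
810 hashes to 16, h2=11; 16 taken => place at 10.
80 hashes to 2; slot 2 is free => place at 2.
358 hashes to 3; slot 3 is free => place at 3.
725 hashes to 16, h2=6; 16,5 taken => place at 11.
762 hashes to 8, h2=11; 8,2 taken => place at 13.
720 hashes to 1, h2=1; 1,2,3 taken => place at 4.
Table: [∅, 57, 80, 358, 720, 404, ∅, ∅, 728, ∅, 810, 725, ∅, 762, ∅, ∅, 555]

8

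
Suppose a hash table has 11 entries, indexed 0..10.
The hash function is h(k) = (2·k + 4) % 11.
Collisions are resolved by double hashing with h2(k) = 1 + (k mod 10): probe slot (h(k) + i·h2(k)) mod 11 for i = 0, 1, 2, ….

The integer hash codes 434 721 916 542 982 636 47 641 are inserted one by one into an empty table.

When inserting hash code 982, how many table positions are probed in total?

Insert 434: h=3, slot 3 empty → index 3.
Insert 721: h=5, slot 5 empty → index 5.
Insert 916: h=10, slot 10 empty → index 10.
Insert 542: h=10, h2=3, slot 10 occupied → index 2.
Insert 982: h=10, h2=3, slots 10,2,5 occupied → index 8.
Insert 636: h=0, slot 0 empty → index 0.
Insert 47: h=10, h2=8, slot 10 occupied → index 7.
Insert 641: h=10, h2=2, slot 10 occupied → index 1.
Table: [636, 641, 542, 434, —, 721, —, 47, 982, —, 916]

4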